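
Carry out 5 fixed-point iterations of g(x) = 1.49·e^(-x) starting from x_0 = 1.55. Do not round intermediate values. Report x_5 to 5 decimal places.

x_1 = g(1.550000) = 0.316249
x_2 = g(0.316249) = 1.086028
x_3 = g(1.086028) = 0.502957
x_4 = g(0.502957) = 0.901063
x_5 = g(0.901063) = 0.605145

0.60515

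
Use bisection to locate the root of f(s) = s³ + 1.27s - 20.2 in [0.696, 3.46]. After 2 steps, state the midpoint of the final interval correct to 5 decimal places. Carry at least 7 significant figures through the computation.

2.42350

f(0.696000) = -18.978926, f(3.460000) = 25.615936 (opposite signs)
step 1: m = 2.078000, f(m) = -8.587961 < 0 → root in [2.078000, 3.460000]
step 2: m = 2.769000, f(m) = 4.547553 > 0 → root in [2.078000, 2.769000]
Midpoint of [2.078000, 2.769000] = 2.423500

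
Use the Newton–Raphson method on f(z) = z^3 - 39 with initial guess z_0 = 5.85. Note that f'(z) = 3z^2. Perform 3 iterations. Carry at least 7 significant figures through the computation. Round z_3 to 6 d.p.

z_0 = 5.850000: f = 161.201625, f' = 102.667500 → z_1 = 5.850000 - (161.201625)/(102.667500) = 4.279867
z_1 = 4.279867: f = 39.395446, f' = 54.951786 → z_2 = 4.279867 - (39.395446)/(54.951786) = 3.562958
z_2 = 3.562958: f = 6.230566, f' = 38.084004 → z_3 = 3.562958 - (6.230566)/(38.084004) = 3.399357

3.399357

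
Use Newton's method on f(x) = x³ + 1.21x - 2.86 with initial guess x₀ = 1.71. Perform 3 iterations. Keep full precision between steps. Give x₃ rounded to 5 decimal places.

1.13993

f'(x) = 3x² + 1.21
x_0 = 1.710000: f = 4.209311, f' = 9.982300 → x_1 = 1.710000 - (4.209311)/(9.982300) = 1.288323
x_1 = 1.288323: f = 0.837196, f' = 6.189325 → x_2 = 1.288323 - (0.837196)/(6.189325) = 1.153058
x_2 = 1.153058: f = 0.068240, f' = 5.198629 → x_3 = 1.153058 - (0.068240)/(5.198629) = 1.139931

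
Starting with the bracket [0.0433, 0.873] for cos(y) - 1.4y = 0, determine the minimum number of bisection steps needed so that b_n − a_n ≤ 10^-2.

Initial width b − a = 0.873 − 0.0433 = 0.829700.
After n steps the width is (b−a)/2^n; need (b−a)/2^n ≤ 10^-2.
So n ≥ log₂(0.829700/10^-2) = log₂(82.9700) ≈ 6.3745.
Hence n = 7.

7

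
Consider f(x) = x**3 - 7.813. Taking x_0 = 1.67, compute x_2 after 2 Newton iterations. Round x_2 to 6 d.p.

1.986204

f'(x) = 3x**2
x_0 = 1.670000: f = -3.155537, f' = 8.366700 → x_1 = 1.670000 - (-3.155537)/(8.366700) = 2.047154
x_1 = 2.047154: f = 0.766298, f' = 12.572522 → x_2 = 2.047154 - (0.766298)/(12.572522) = 1.986204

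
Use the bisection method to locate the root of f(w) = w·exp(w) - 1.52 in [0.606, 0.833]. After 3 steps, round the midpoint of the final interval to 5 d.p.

0.73369

f(0.606000) = -0.409151, f(0.833000) = 0.396074 (opposite signs)
step 1: m = 0.719500, f(m) = -0.042574 < 0 → root in [0.719500, 0.833000]
step 2: m = 0.776250, f(m) = 0.167030 > 0 → root in [0.719500, 0.776250]
step 3: m = 0.747875, f(m) = 0.059891 > 0 → root in [0.719500, 0.747875]
Midpoint of [0.719500, 0.747875] = 0.733688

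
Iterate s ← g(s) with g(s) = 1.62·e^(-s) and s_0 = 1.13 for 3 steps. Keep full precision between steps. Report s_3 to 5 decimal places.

0.62033

s_1 = g(1.130000) = 0.523314
s_2 = g(0.523314) = 0.959937
s_3 = g(0.959937) = 0.620326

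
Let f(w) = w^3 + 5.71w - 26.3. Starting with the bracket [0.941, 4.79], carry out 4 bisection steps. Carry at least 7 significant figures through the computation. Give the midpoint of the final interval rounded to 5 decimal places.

f(0.941000) = -20.093652, f(4.790000) = 110.953139 (opposite signs)
step 1: m = 2.865500, f(m) = 13.590884 > 0 → root in [0.941000, 2.865500]
step 2: m = 1.903250, f(m) = -8.538185 < 0 → root in [1.903250, 2.865500]
step 3: m = 2.384375, f(m) = 0.870535 > 0 → root in [1.903250, 2.384375]
step 4: m = 2.143813, f(m) = -4.206014 < 0 → root in [2.143813, 2.384375]
Midpoint of [2.143813, 2.384375] = 2.264094

2.26409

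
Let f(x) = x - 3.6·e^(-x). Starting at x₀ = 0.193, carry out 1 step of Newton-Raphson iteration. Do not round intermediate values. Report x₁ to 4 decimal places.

0.8924

f'(x) = 1 + 3.6·e^(-x)
x_0 = 0.193000: f = -2.775135, f' = 3.968135 → x_1 = 0.193000 - (-2.775135)/(3.968135) = 0.892355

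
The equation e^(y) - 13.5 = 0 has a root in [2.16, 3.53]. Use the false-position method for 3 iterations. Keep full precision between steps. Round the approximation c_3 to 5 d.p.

2.57361

f(2.160000) = -4.828862, f(3.530000) = 20.623968
step 1: c = 2.419914, f(c) = -2.255110 < 0 → new bracket [2.419914, 3.530000]
step 2: c = 2.529331, f(c) = -0.954888 < 0 → new bracket [2.529331, 3.530000]
step 3: c = 2.573612, f(c) = -0.386899 < 0 → new bracket [2.573612, 3.530000]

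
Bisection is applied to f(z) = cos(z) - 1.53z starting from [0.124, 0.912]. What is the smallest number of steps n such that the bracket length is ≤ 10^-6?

Initial width b − a = 0.912 − 0.124 = 0.788000.
After n steps the width is (b−a)/2^n; need (b−a)/2^n ≤ 10^-6.
So n ≥ log₂(0.788000/10^-6) = log₂(788000.0000) ≈ 19.5878.
Hence n = 20.

20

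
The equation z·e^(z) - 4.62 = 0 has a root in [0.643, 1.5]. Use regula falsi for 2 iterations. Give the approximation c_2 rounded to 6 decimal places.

f(0.643000) = -3.396899, f(1.500000) = 2.102534
step 1: c = 1.172353, f(c) = -0.833787 < 0 → new bracket [1.172353, 1.500000]
step 2: c = 1.265391, f(c) = -0.134852 < 0 → new bracket [1.265391, 1.500000]

1.265391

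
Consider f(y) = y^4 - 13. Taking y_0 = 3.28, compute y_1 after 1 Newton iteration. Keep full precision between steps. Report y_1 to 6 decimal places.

2.552100

f'(y) = 4y^3
y_0 = 3.280000: f = 102.743171, f' = 141.150208 → y_1 = 3.280000 - (102.743171)/(141.150208) = 2.552100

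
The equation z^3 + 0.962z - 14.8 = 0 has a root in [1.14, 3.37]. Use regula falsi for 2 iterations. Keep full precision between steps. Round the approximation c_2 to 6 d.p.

2.150436

False-position update: c = (a·f(b) − b·f(a))/(f(b) − f(a)); replace the endpoint whose sign matches f(c).
f(1.140000) = -12.221776, f(3.370000) = 26.714693
step 1: c = 1.839975, f(c) = -6.800692 < 0 → new bracket [1.839975, 3.370000]
step 2: c = 2.150436, f(c) = -2.786852 < 0 → new bracket [2.150436, 3.370000]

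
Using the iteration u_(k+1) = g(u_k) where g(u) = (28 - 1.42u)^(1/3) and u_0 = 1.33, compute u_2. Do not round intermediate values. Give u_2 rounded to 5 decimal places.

u_1 = g(1.330000) = 2.966721
u_2 = g(2.966721) = 2.875951

2.87595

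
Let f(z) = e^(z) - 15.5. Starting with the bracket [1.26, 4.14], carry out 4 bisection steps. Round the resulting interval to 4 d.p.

f(1.260000) = -11.974579, f(4.140000) = 47.302821 (opposite signs)
step 1: m = 2.700000, f(m) = -0.620268 < 0 → root in [2.700000, 4.140000]
step 2: m = 3.420000, f(m) = 15.069415 > 0 → root in [2.700000, 3.420000]
step 3: m = 3.060000, f(m) = 5.827557 > 0 → root in [2.700000, 3.060000]
step 4: m = 2.880000, f(m) = 2.314273 > 0 → root in [2.700000, 2.880000]

[2.7000, 2.8800]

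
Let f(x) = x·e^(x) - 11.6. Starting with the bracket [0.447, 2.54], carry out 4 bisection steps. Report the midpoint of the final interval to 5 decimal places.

f(0.447000) = -10.901064, f(2.540000) = 20.606364 (opposite signs)
step 1: m = 1.493500, f(m) = -4.949963 < 0 → root in [1.493500, 2.540000]
step 2: m = 2.016750, f(m) = 3.553588 > 0 → root in [1.493500, 2.016750]
step 3: m = 1.755125, f(m) = -1.448057 < 0 → root in [1.755125, 2.016750]
step 4: m = 1.885938, f(m) = 0.833103 > 0 → root in [1.755125, 1.885938]
Midpoint of [1.755125, 1.885938] = 1.820531

1.82053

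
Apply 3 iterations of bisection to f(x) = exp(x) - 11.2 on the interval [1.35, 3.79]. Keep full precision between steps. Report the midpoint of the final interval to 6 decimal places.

2.417500

f(1.350000) = -7.342574, f(3.790000) = 33.056400 (opposite signs)
step 1: m = 2.570000, f(m) = 1.865824 > 0 → root in [1.350000, 2.570000]
step 2: m = 1.960000, f(m) = -4.100673 < 0 → root in [1.960000, 2.570000]
step 3: m = 2.265000, f(m) = -1.568875 < 0 → root in [2.265000, 2.570000]
Midpoint of [2.265000, 2.570000] = 2.417500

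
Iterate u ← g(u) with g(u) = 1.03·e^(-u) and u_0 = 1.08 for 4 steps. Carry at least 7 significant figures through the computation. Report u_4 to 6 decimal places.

0.625750

u_1 = g(1.080000) = 0.349783
u_2 = g(0.349783) = 0.725986
u_3 = g(0.725986) = 0.498363
u_4 = g(0.498363) = 0.625750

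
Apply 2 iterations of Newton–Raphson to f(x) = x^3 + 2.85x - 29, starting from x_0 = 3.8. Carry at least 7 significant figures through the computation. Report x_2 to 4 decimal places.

Newton update: x ← x − f(x)/f'(x).
f'(x) = 3x^2 + 2.85
x_0 = 3.800000: f = 36.702000, f' = 46.170000 → x_1 = 3.800000 - (36.702000)/(46.170000) = 3.005068
x_1 = 3.005068: f = 6.701518, f' = 29.941305 → x_2 = 3.005068 - (6.701518)/(29.941305) = 2.781246

2.7812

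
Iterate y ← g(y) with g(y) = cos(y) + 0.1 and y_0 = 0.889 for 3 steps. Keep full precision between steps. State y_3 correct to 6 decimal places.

y_1 = g(0.889000) = 0.730189
y_2 = g(0.730189) = 0.845048
y_3 = g(0.845048) = 0.763695

0.763695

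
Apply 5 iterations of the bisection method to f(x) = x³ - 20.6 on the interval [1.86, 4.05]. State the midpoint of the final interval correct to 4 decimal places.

2.7155

f(1.860000) = -14.165144, f(4.050000) = 45.830125 (opposite signs)
step 1: m = 2.955000, f(m) = 5.203134 > 0 → root in [1.860000, 2.955000]
step 2: m = 2.407500, f(m) = -6.645995 < 0 → root in [2.407500, 2.955000]
step 3: m = 2.681250, f(m) = -1.324221 < 0 → root in [2.681250, 2.955000]
step 4: m = 2.818125, f(m) = 1.781065 > 0 → root in [2.681250, 2.818125]
step 5: m = 2.749688, f(m) = 0.189786 > 0 → root in [2.681250, 2.749688]
Midpoint of [2.681250, 2.749688] = 2.715469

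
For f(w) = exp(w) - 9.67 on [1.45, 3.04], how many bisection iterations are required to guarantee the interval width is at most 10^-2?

8

Initial width b − a = 3.04 − 1.45 = 1.590000.
After n steps the width is (b−a)/2^n; need (b−a)/2^n ≤ 10^-2.
So n ≥ log₂(1.590000/10^-2) = log₂(159.0000) ≈ 7.3129.
Hence n = 8.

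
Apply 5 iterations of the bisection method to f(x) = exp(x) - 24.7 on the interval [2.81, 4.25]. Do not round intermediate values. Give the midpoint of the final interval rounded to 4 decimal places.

f(2.810000) = -8.090082, f(4.250000) = 45.405412 (opposite signs)
step 1: m = 3.530000, f(m) = 9.423968 > 0 → root in [2.810000, 3.530000]
step 2: m = 3.170000, f(m) = -0.892516 < 0 → root in [3.170000, 3.530000]
step 3: m = 3.350000, f(m) = 3.802734 > 0 → root in [3.170000, 3.350000]
step 4: m = 3.260000, f(m) = 1.349537 > 0 → root in [3.170000, 3.260000]
step 5: m = 3.215000, f(m) = 0.203292 > 0 → root in [3.170000, 3.215000]
Midpoint of [3.170000, 3.215000] = 3.192500

3.1925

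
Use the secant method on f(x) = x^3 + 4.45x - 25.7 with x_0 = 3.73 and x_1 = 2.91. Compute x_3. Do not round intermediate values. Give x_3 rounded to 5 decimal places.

f(x_0) = 42.793617, f(x_1) = 11.891671
x_2 = 2.910000 - (11.891671)·(2.910000 - 3.730000)/(11.891671 - (42.793617)) = 2.594448; f(x_2) = 3.308940
x_3 = 2.594448 - (3.308940)·(2.594448 - 2.910000)/(3.308940 - (11.891671)) = 2.472792; f(x_3) = 0.424302

2.47279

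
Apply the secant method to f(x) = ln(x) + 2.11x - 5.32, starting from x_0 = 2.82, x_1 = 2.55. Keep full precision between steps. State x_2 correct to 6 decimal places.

Secant update: x_(k+1) = x_k − f(x_k)·(x_k − x_(k-1))/(f(x_k) − f(x_(k-1))).
f(x_0) = 1.666937, f(x_1) = 0.996593
x_2 = 2.550000 - (0.996593)·(2.550000 - 2.820000)/(0.996593 - (1.666937)) = 2.148594; f(x_2) = -0.021654

2.148594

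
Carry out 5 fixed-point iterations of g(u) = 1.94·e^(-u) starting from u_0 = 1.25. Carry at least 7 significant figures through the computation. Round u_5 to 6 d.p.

u_1 = g(1.250000) = 0.555819
u_2 = g(0.555819) = 1.112788
u_3 = g(1.112788) = 0.637564
u_4 = g(0.637564) = 1.025442
u_5 = g(1.025442) = 0.695758

0.695758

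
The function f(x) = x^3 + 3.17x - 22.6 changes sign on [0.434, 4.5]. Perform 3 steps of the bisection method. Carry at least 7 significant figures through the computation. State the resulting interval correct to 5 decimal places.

[1.95875, 2.46700]

f(0.434000) = -21.142473, f(4.500000) = 82.790000 (opposite signs)
step 1: m = 2.467000, f(m) = 0.234772 > 0 → root in [0.434000, 2.467000]
step 2: m = 1.450500, f(m) = -14.950135 < 0 → root in [1.450500, 2.467000]
step 3: m = 1.958750, f(m) = -8.875623 < 0 → root in [1.958750, 2.467000]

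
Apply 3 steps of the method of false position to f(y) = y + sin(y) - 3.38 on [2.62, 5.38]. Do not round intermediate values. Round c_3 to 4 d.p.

3.7861

False-position update: c = (a·f(b) − b·f(a))/(f(b) − f(a)); replace the endpoint whose sign matches f(c).
f(2.620000) = -0.261738, f(5.380000) = 1.214697
step 1: c = 3.109285, f(c) = -0.238413 < 0 → new bracket [3.109285, 5.380000]
step 2: c = 3.481843, f(c) = -0.231880 < 0 → new bracket [3.481843, 5.380000]
step 3: c = 3.786110, f(c) = -0.194703 < 0 → new bracket [3.786110, 5.380000]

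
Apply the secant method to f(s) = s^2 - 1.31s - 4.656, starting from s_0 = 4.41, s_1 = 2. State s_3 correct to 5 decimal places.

2.98309

f(s_0) = 9.015000, f(s_1) = -3.276000
s_2 = 2.000000 - (-3.276000)·(2.000000 - 4.410000)/(-3.276000 - (9.015000)) = 2.642353; f(s_2) = -1.135453
s_3 = 2.642353 - (-1.135453)·(2.642353 - 2.000000)/(-1.135453 - (-3.276000)) = 2.983089; f(s_3) = 0.334974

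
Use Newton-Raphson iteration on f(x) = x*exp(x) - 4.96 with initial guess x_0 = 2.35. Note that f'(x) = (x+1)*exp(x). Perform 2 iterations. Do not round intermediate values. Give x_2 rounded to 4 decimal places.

x_0 = 2.350000: f = 19.681089, f' = 35.126659 → x_1 = 2.350000 - (19.681089)/(35.126659) = 1.789711
x_1 = 1.789711: f = 5.756287, f' = 16.704008 → x_2 = 1.789711 - (5.756287)/(16.704008) = 1.445106

1.4451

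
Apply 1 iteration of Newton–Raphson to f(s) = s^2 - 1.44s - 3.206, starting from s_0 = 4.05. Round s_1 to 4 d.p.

f'(s) = 2s - 1.44
s_0 = 4.050000: f = 7.364500, f' = 6.660000 → s_1 = 4.050000 - (7.364500)/(6.660000) = 2.944219

2.9442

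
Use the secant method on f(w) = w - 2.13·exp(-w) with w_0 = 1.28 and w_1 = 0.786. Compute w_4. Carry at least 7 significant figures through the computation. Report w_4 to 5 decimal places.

0.88185

f(w_0) = 0.687781, f(w_1) = -0.184564
w_2 = 0.786000 - (-0.184564)·(0.786000 - 1.280000)/(-0.184564 - (0.687781)) = 0.890517; f(w_2) = 0.016272
w_3 = 0.890517 - (0.016272)·(0.890517 - 0.786000)/(0.016272 - (-0.184564)) = 0.882049; f(w_3) = 0.000369
w_4 = 0.882049 - (0.000369)·(0.882049 - 0.890517)/(0.000369 - (0.016272)) = 0.881852; f(w_4) = -0.000001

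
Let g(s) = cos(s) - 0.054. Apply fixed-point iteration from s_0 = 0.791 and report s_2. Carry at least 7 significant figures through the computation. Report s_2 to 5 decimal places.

0.74261

s_1 = g(0.791000) = 0.649135
s_2 = g(0.649135) = 0.742607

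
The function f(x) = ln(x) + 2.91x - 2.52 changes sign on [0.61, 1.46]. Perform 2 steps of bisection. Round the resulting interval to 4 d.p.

[0.8225, 1.0350]

f(0.610000) = -1.239196, f(1.460000) = 2.107036 (opposite signs)
step 1: m = 1.035000, f(m) = 0.526251 > 0 → root in [0.610000, 1.035000]
step 2: m = 0.822500, f(m) = -0.321932 < 0 → root in [0.822500, 1.035000]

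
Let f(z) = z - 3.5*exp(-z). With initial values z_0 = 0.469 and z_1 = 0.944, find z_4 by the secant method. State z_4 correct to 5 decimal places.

1.13027

Secant update: z_(k+1) = z_k − f(z_k)·(z_k − z_(k-1))/(f(z_k) − f(z_(k-1))).
f(z_0) = -1.720697, f(z_1) = -0.417740
z_2 = 0.944000 - (-0.417740)·(0.944000 - 0.469000)/(-0.417740 - (-1.720697)) = 1.096289; f(z_2) = -0.073091
z_3 = 1.096289 - (-0.073091)·(1.096289 - 0.944000)/(-0.073091 - (-0.417740)) = 1.128586; f(z_3) = -0.003631
z_4 = 1.128586 - (-0.003631)·(1.128586 - 1.096289)/(-0.003631 - (-0.073091)) = 1.130274; f(z_4) = -0.000033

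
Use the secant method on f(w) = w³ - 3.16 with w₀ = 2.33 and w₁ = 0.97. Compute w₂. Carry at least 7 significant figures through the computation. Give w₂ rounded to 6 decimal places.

f(w_0) = 9.489337, f(w_1) = -2.247327
w_2 = 0.970000 - (-2.247327)·(0.970000 - 2.330000)/(-2.247327 - (9.489337)) = 1.230412; f(w_2) = -1.297264

1.230412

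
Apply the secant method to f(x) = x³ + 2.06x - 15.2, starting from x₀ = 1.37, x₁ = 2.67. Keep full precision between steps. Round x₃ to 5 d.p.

f(x_0) = -9.806447, f(x_1) = 9.334363
x_2 = 2.670000 - (9.334363)·(2.670000 - 1.370000)/(9.334363 - (-9.806447)) = 2.036031; f(x_2) = -2.565562
x_3 = 2.036031 - (-2.565562)·(2.036031 - 2.670000)/(-2.565562 - (9.334363)) = 2.172712; f(x_3) = -0.467545

2.17271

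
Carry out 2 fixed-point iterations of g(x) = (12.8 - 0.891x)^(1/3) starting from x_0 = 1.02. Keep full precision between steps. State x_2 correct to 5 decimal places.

2.20812

x_1 = g(1.020000) = 2.282487
x_2 = g(2.282487) = 2.208118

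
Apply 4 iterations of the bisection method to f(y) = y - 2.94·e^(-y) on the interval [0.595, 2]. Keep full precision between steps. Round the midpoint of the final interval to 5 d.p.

1.07797

f(0.595000) = -1.026594, f(2.000000) = 1.602114 (opposite signs)
step 1: m = 1.297500, f(m) = 0.494251 > 0 → root in [0.595000, 1.297500]
step 2: m = 0.946250, f(m) = -0.195040 < 0 → root in [0.946250, 1.297500]
step 3: m = 1.121875, f(m) = 0.164409 > 0 → root in [0.946250, 1.121875]
step 4: m = 1.034062, f(m) = -0.011283 < 0 → root in [1.034062, 1.121875]
Midpoint of [1.034062, 1.121875] = 1.077969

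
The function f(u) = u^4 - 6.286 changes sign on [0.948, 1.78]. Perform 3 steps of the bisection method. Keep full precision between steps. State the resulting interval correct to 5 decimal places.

[1.57200, 1.67600]

f(0.948000) = -5.478331, f(1.780000) = 3.752759 (opposite signs)
step 1: m = 1.364000, f(m) = -2.824555 < 0 → root in [1.364000, 1.780000]
step 2: m = 1.572000, f(m) = -0.179250 < 0 → root in [1.572000, 1.780000]
step 3: m = 1.676000, f(m) = 1.604346 > 0 → root in [1.572000, 1.676000]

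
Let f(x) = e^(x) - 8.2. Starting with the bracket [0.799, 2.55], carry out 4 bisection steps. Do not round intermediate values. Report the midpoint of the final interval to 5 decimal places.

f(0.799000) = -5.976684, f(2.550000) = 4.607104 (opposite signs)
step 1: m = 1.674500, f(m) = -2.863874 < 0 → root in [1.674500, 2.550000]
step 2: m = 2.112250, f(m) = 0.066821 > 0 → root in [1.674500, 2.112250]
step 3: m = 1.893375, f(m) = -1.558253 < 0 → root in [1.893375, 2.112250]
step 4: m = 2.002813, f(m) = -0.790133 < 0 → root in [2.002813, 2.112250]
Midpoint of [2.002813, 2.112250] = 2.057531

2.05753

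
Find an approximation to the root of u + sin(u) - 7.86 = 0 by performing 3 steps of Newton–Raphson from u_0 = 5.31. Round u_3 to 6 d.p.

Newton update: u ← u − f(u)/f'(u).
f'(u) = 1 + cos(u)
u_0 = 5.310000: f = -3.376682, f' = 1.562669 → u_1 = 5.310000 - (-3.376682)/(1.562669) = 7.470843
u_1 = 7.470843: f = 0.538338, f' = 1.373834 → u_2 = 7.470843 - (0.538338)/(1.373834) = 7.078991
u_2 = 7.078991: f = -0.066581, f' = 1.699709 → u_3 = 7.078991 - (-0.066581)/(1.699709) = 7.118163

7.118163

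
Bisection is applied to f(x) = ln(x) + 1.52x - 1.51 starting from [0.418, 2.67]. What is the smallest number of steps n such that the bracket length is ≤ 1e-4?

15

Initial width b − a = 2.67 − 0.418 = 2.252000.
After n steps the width is (b−a)/2^n; need (b−a)/2^n ≤ 1e-4.
So n ≥ log₂(2.252000/1e-4) = log₂(22520.0000) ≈ 14.4589.
Hence n = 15.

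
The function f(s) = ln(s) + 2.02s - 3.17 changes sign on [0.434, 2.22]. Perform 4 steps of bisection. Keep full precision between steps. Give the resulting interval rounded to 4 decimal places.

f(0.434000) = -3.128031, f(2.220000) = 2.111907 (opposite signs)
step 1: m = 1.327000, f(m) = -0.206539 < 0 → root in [1.327000, 2.220000]
step 2: m = 1.773500, f(m) = 0.985425 > 0 → root in [1.327000, 1.773500]
step 3: m = 1.550250, f(m) = 0.399921 > 0 → root in [1.327000, 1.550250]
step 4: m = 1.438625, f(m) = 0.099710 > 0 → root in [1.327000, 1.438625]

[1.3270, 1.4386]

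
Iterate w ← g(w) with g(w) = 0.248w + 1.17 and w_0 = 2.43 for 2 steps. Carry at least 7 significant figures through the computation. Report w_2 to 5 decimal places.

w_1 = g(2.430000) = 1.772640
w_2 = g(1.772640) = 1.609615

1.60961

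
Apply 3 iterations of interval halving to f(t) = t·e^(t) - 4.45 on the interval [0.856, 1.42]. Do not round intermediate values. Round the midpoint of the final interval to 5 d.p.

f(0.856000) = -2.435210, f(1.420000) = 1.424711 (opposite signs)
step 1: m = 1.138000, f(m) = -0.898847 < 0 → root in [1.138000, 1.420000]
step 2: m = 1.279000, f(m) = 0.145504 > 0 → root in [1.138000, 1.279000]
step 3: m = 1.208500, f(m) = -0.403388 < 0 → root in [1.208500, 1.279000]
Midpoint of [1.208500, 1.279000] = 1.243750

1.24375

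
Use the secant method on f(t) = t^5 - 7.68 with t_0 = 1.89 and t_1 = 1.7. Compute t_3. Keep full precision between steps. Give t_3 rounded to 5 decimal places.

Secant update: t_(k+1) = t_k − f(t_k)·(t_k − t_(k-1))/(f(t_k) − f(t_(k-1))).
f(t_0) = 16.436208, f(t_1) = 6.518570
t_2 = 1.700000 - (6.518570)·(1.700000 - 1.890000)/(6.518570 - (16.436208)) = 1.575119; f(t_2) = 2.015413
t_3 = 1.575119 - (2.015413)·(1.575119 - 1.700000)/(2.015413 - (6.518570)) = 1.519227; f(t_3) = 0.413078

1.51923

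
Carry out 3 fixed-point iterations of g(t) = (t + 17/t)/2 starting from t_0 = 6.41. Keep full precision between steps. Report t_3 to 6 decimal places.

4.123146

t_1 = g(6.410000) = 4.531053
t_2 = g(4.531053) = 4.141470
t_3 = g(4.141470) = 4.123146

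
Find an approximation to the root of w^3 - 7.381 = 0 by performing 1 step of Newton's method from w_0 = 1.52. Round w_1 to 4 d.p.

2.0782

f'(w) = 3w^2
w_0 = 1.520000: f = -3.869192, f' = 6.931200 → w_1 = 1.520000 - (-3.869192)/(6.931200) = 2.078228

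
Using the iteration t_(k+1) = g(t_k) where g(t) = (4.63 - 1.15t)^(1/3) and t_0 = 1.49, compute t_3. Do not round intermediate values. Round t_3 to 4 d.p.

t_1 = g(1.490000) = 1.428743
t_2 = g(1.428743) = 1.440155
t_3 = g(1.440155) = 1.438042

1.4380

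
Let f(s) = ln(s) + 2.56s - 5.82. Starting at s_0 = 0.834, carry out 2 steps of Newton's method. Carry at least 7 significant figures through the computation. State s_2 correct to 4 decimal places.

f'(s) = 1/s + 2.56
s_0 = 0.834000: f = -3.866482, f' = 3.759041 → s_1 = 0.834000 - (-3.866482)/(3.759041) = 1.862582
s_1 = 1.862582: f = -0.429826, f' = 3.096889 → s_2 = 1.862582 - (-0.429826)/(3.096889) = 2.001375

2.0014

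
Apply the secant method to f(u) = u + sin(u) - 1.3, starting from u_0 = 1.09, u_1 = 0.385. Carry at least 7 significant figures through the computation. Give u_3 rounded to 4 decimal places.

0.6760

f(u_0) = 0.676627, f(u_1) = -0.539441
u_2 = 0.385000 - (-0.539441)·(0.385000 - 1.090000)/(-0.539441 - (0.676627)) = 0.697734; f(u_2) = 0.040217
u_3 = 0.697734 - (0.040217)·(0.697734 - 0.385000)/(0.040217 - (-0.539441)) = 0.676036; f(u_3) = 0.001742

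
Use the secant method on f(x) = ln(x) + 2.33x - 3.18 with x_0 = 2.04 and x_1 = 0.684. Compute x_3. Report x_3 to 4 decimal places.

f(x_0) = 2.286150, f(x_1) = -1.966077
x_2 = 0.684000 - (-1.966077)·(0.684000 - 2.040000)/(-1.966077 - (2.286150)) = 1.310966; f(x_2) = 0.145314
x_3 = 1.310966 - (0.145314)·(1.310966 - 0.684000)/(0.145314 - (-1.966077)) = 1.267816; f(x_3) = 0.011305

1.2678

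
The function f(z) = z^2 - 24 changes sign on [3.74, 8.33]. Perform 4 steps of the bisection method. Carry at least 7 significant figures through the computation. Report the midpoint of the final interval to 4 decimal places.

5.0309

f(3.740000) = -10.012400, f(8.330000) = 45.388900 (opposite signs)
step 1: m = 6.035000, f(m) = 12.421225 > 0 → root in [3.740000, 6.035000]
step 2: m = 4.887500, f(m) = -0.112344 < 0 → root in [4.887500, 6.035000]
step 3: m = 5.461250, f(m) = 5.825252 > 0 → root in [4.887500, 5.461250]
step 4: m = 5.174375, f(m) = 2.774157 > 0 → root in [4.887500, 5.174375]
Midpoint of [4.887500, 5.174375] = 5.030938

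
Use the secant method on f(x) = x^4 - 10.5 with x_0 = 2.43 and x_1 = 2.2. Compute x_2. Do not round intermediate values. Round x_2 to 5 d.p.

f(x_0) = 24.367844, f(x_1) = 12.925600
x_2 = 2.200000 - (12.925600)·(2.200000 - 2.430000)/(12.925600 - (24.367844)) = 1.940183; f(x_2) = 3.670034

1.94018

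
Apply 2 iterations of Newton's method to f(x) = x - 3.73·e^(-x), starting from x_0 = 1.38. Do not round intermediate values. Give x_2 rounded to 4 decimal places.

f'(x) = 1 + 3.73·e^(-x)
x_0 = 1.380000: f = 0.441612, f' = 1.938388 → x_1 = 1.380000 - (0.441612)/(1.938388) = 1.152176
x_1 = 1.152176: f = -0.026313, f' = 2.178488 → x_2 = 1.152176 - (-0.026313)/(2.178488) = 1.164254

1.1643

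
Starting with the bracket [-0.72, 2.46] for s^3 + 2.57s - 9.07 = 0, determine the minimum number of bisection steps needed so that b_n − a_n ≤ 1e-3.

Initial width b − a = 2.46 − -0.72 = 3.180000.
After n steps the width is (b−a)/2^n; need (b−a)/2^n ≤ 1e-3.
So n ≥ log₂(3.180000/1e-3) = log₂(3180.0000) ≈ 11.6348.
Hence n = 12.

12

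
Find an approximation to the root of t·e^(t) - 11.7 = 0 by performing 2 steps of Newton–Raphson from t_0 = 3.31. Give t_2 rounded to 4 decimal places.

f'(t) = (t + 1)·e^(t)
t_0 = 3.310000: f = 78.944765, f' = 118.029891 → t_1 = 3.310000 - (78.944765)/(118.029891) = 2.641146
t_1 = 2.641146: f = 25.353355, f' = 51.082627 → t_2 = 2.641146 - (25.353355)/(51.082627) = 2.144825

2.1448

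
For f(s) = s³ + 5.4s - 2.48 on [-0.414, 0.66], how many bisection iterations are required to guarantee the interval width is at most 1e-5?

Initial width b − a = 0.66 − -0.414 = 1.074000.
After n steps the width is (b−a)/2^n; need (b−a)/2^n ≤ 1e-5.
So n ≥ log₂(1.074000/1e-5) = log₂(107400.0000) ≈ 16.7126.
Hence n = 17.

17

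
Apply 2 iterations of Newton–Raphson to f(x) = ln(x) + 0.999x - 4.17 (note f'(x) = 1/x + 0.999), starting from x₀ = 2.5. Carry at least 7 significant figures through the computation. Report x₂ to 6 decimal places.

3.055952

Newton update: x ← x − f(x)/f'(x).
x_0 = 2.500000: f = -0.756209, f' = 1.399000 → x_1 = 2.500000 - (-0.756209)/(1.399000) = 3.040536
x_1 = 3.040536: f = -0.020471, f' = 1.327889 → x_2 = 3.040536 - (-0.020471)/(1.327889) = 3.055952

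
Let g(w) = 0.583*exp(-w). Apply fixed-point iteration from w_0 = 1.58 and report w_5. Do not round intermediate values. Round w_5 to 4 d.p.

0.3862

w_1 = g(1.580000) = 0.120083
w_2 = g(0.120083) = 0.517031
w_3 = g(0.517031) = 0.347636
w_4 = g(0.347636) = 0.411806
w_5 = g(0.411806) = 0.386210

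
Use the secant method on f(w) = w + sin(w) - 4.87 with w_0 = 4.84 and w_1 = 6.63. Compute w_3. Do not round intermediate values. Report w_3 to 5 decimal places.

f(w_0) = -1.021869, f(w_1) = 2.099904
w_2 = 6.630000 - (2.099904)·(6.630000 - 4.840000)/(2.099904 - (-1.021869)) = 5.425932; f(w_2) = -0.200116
w_3 = 5.425932 - (-0.200116)·(5.425932 - 6.630000)/(-0.200116 - (2.099904)) = 5.530693; f(w_3) = -0.022767

5.53069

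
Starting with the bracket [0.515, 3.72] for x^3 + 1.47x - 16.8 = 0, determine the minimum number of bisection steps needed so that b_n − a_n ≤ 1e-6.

22

Initial width b − a = 3.72 − 0.515 = 3.205000.
After n steps the width is (b−a)/2^n; need (b−a)/2^n ≤ 1e-6.
So n ≥ log₂(3.205000/1e-6) = log₂(3205000.0000) ≈ 21.6119.
Hence n = 22.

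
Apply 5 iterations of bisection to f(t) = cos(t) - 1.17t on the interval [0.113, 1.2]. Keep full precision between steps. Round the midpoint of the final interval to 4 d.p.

0.6735

f(0.113000) = 0.861412, f(1.200000) = -1.041642 (opposite signs)
step 1: m = 0.656500, f(m) = 0.024028 > 0 → root in [0.656500, 1.200000]
step 2: m = 0.928250, f(m) = -0.486817 < 0 → root in [0.656500, 0.928250]
step 3: m = 0.792375, f(m) = -0.224923 < 0 → root in [0.656500, 0.792375]
step 4: m = 0.724438, f(m) = -0.098720 < 0 → root in [0.656500, 0.724438]
step 5: m = 0.690469, f(m) = -0.036901 < 0 → root in [0.656500, 0.690469]
Midpoint of [0.656500, 0.690469] = 0.673484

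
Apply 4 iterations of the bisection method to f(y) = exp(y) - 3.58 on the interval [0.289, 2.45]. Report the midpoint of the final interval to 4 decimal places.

1.3020

f(0.289000) = -2.244908, f(2.450000) = 8.008347 (opposite signs)
step 1: m = 1.369500, f(m) = 0.353384 > 0 → root in [0.289000, 1.369500]
step 2: m = 0.829250, f(m) = -1.288401 < 0 → root in [0.829250, 1.369500]
step 3: m = 1.099375, f(m) = -0.577711 < 0 → root in [1.099375, 1.369500]
step 4: m = 1.234438, f(m) = -0.143555 < 0 → root in [1.234438, 1.369500]
Midpoint of [1.234438, 1.369500] = 1.301969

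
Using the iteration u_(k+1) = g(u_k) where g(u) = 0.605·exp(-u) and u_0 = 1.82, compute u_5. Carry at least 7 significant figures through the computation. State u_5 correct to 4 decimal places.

0.3949

u_1 = g(1.820000) = 0.098026
u_2 = g(0.098026) = 0.548509
u_3 = g(0.548509) = 0.349576
u_4 = g(0.349576) = 0.426517
u_5 = g(0.426517) = 0.394931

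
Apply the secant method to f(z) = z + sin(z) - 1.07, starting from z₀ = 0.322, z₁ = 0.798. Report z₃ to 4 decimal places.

Secant update: z_(k+1) = z_k − f(z_k)·(z_k − z_(k-1))/(f(z_k) − f(z_(k-1))).
f(z_0) = -0.431536, f(z_1) = 0.443961
z_2 = 0.798000 - (0.443961)·(0.798000 - 0.322000)/(0.443961 - (-0.431536)) = 0.556622; f(z_2) = 0.014943
z_3 = 0.556622 - (0.014943)·(0.556622 - 0.798000)/(0.014943 - (0.443961)) = 0.548215; f(z_3) = -0.000621

0.5482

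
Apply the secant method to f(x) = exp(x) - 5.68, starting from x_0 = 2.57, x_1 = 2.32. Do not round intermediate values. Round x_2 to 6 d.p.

f(x_0) = 7.385824, f(x_1) = 4.495674
x_2 = 2.320000 - (4.495674)·(2.320000 - 2.570000)/(4.495674 - (7.385824)) = 1.931121; f(x_2) = 1.217238

1.931121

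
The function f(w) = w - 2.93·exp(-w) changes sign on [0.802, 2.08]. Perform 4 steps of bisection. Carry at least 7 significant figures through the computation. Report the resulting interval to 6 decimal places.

[0.961750, 1.041625]

f(0.802000) = -0.511903, f(2.080000) = 1.713954 (opposite signs)
step 1: m = 1.441000, f(m) = 0.747496 > 0 → root in [0.802000, 1.441000]
step 2: m = 1.121500, f(m) = 0.166933 > 0 → root in [0.802000, 1.121500]
step 3: m = 0.961750, f(m) = -0.158165 < 0 → root in [0.961750, 1.121500]
step 4: m = 1.041625, f(m) = 0.007684 > 0 → root in [0.961750, 1.041625]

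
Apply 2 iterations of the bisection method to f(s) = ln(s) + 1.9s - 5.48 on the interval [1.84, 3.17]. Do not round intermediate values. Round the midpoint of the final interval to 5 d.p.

2.33875

f(1.840000) = -1.374234, f(3.170000) = 1.696732 (opposite signs)
step 1: m = 2.505000, f(m) = 0.197789 > 0 → root in [1.840000, 2.505000]
step 2: m = 2.172500, f(m) = -0.576371 < 0 → root in [2.172500, 2.505000]
Midpoint of [2.172500, 2.505000] = 2.338750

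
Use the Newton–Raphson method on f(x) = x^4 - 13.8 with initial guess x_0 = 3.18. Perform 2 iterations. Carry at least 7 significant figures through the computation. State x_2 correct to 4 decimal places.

2.0921

f'(x) = 4x^3
x_0 = 3.180000: f = 88.460634, f' = 128.629728 → x_1 = 3.180000 - (88.460634)/(128.629728) = 2.492285
x_1 = 2.492285: f = 24.782521, f' = 61.923135 → x_2 = 2.492285 - (24.782521)/(61.923135) = 2.092070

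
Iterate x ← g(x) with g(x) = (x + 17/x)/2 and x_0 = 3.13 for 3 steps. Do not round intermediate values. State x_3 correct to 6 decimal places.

4.123107

x_1 = g(3.130000) = 4.280655
x_2 = g(4.280655) = 4.126005
x_3 = g(4.126005) = 4.123107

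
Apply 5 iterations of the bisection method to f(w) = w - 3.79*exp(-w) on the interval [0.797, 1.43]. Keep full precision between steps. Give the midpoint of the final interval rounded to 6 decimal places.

f(0.797000) = -0.911073, f(1.430000) = 0.523019 (opposite signs)
step 1: m = 1.113500, f(m) = -0.131165 < 0 → root in [1.113500, 1.430000]
step 2: m = 1.271750, f(m) = 0.209259 > 0 → root in [1.113500, 1.271750]
step 3: m = 1.192625, f(m) = 0.042649 > 0 → root in [1.113500, 1.192625]
step 4: m = 1.153062, f(m) = -0.043321 < 0 → root in [1.153062, 1.192625]
step 5: m = 1.172844, f(m) = -0.000107 < 0 → root in [1.172844, 1.192625]
Midpoint of [1.172844, 1.192625] = 1.182734

1.182734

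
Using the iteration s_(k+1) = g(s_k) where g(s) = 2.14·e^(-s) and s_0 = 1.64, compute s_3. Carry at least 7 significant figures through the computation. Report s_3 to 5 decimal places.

s_1 = g(1.640000) = 0.415117
s_2 = g(0.415117) = 1.412962
s_3 = g(1.412962) = 0.520921

0.52092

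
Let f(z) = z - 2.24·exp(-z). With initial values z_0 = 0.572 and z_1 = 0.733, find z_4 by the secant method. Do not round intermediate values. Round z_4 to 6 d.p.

0.905614

Secant update: z_(k+1) = z_k − f(z_k)·(z_k − z_(k-1))/(f(z_k) − f(z_(k-1))).
f(z_0) = -0.692246, f(z_1) = -0.343243
z_2 = 0.733000 - (-0.343243)·(0.733000 - 0.572000)/(-0.343243 - (-0.692246)) = 0.891342; f(z_2) = -0.027292
z_3 = 0.891342 - (-0.027292)·(0.891342 - 0.733000)/(-0.027292 - (-0.343243)) = 0.905020; f(z_3) = -0.001135
z_4 = 0.905020 - (-0.001135)·(0.905020 - 0.891342)/(-0.001135 - (-0.027292)) = 0.905614; f(z_4) = -0.000004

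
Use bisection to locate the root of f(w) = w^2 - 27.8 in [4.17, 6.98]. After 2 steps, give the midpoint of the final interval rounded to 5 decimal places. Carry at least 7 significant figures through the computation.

5.22375

f(4.170000) = -10.411100, f(6.980000) = 20.920400 (opposite signs)
step 1: m = 5.575000, f(m) = 3.280625 > 0 → root in [4.170000, 5.575000]
step 2: m = 4.872500, f(m) = -4.058744 < 0 → root in [4.872500, 5.575000]
Midpoint of [4.872500, 5.575000] = 5.223750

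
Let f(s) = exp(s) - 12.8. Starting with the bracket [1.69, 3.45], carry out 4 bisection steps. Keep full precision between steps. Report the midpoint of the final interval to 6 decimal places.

f(1.690000) = -7.380519, f(3.450000) = 18.700392 (opposite signs)
step 1: m = 2.570000, f(m) = 0.265824 > 0 → root in [1.690000, 2.570000]
step 2: m = 2.130000, f(m) = -4.385133 < 0 → root in [2.130000, 2.570000]
step 3: m = 2.350000, f(m) = -2.314430 < 0 → root in [2.350000, 2.570000]
step 4: m = 2.460000, f(m) = -1.095188 < 0 → root in [2.460000, 2.570000]
Midpoint of [2.460000, 2.570000] = 2.515000

2.515000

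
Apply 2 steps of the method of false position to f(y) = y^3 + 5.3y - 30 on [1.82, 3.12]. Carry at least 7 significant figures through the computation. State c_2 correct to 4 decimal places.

False-position update: c = (a·f(b) − b·f(a))/(f(b) − f(a)); replace the endpoint whose sign matches f(c).
f(1.820000) = -14.325432, f(3.120000) = 16.907328
step 1: c = 2.416267, f(c) = -3.086783 < 0 → new bracket [2.416267, 3.120000]
step 2: c = 2.524912, f(c) = -0.521184 < 0 → new bracket [2.524912, 3.120000]

2.5249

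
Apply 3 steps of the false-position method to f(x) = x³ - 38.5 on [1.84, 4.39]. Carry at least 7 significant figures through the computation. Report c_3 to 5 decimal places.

3.34363

False-position update: c = (a·f(b) − b·f(a))/(f(b) − f(a)); replace the endpoint whose sign matches f(c).
f(1.840000) = -32.270496, f(4.390000) = 46.104519
step 1: c = 2.889949, f(c) = -14.363710 < 0 → new bracket [2.889949, 4.390000]
step 2: c = 3.246273, f(c) = -4.289832 < 0 → new bracket [3.246273, 4.390000]
step 3: c = 3.343633, f(c) = -1.118570 < 0 → new bracket [3.343633, 4.390000]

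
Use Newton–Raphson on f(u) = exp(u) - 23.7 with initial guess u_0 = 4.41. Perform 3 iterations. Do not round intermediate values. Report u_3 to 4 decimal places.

Newton update: u ← u − f(u)/f'(u).
f'(u) = exp(u)
u_0 = 4.410000: f = 58.569464, f' = 82.269464 → u_1 = 4.410000 - (58.569464)/(82.269464) = 3.698078
u_1 = 3.698078: f = 16.669628, f' = 40.369628 → u_2 = 3.698078 - (16.669628)/(40.369628) = 3.285153
u_2 = 3.285153: f = 3.013064, f' = 26.713064 → u_3 = 3.285153 - (3.013064)/(26.713064) = 3.172359

3.1724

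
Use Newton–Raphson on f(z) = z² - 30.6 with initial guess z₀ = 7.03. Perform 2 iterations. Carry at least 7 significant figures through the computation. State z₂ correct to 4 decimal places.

f'(z) = 2z
z_0 = 7.030000: f = 18.820900, f' = 14.060000 → z_1 = 7.030000 - (18.820900)/(14.060000) = 5.691387
z_1 = 5.691387: f = 1.791885, f' = 11.382774 → z_2 = 5.691387 - (1.791885)/(11.382774) = 5.533966

5.5340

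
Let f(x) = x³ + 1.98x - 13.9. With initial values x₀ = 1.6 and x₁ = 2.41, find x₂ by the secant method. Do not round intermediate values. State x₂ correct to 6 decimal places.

f(x_0) = -6.636000, f(x_1) = 4.869321
x_2 = 2.410000 - (4.869321)·(2.410000 - 1.600000)/(4.869321 - (-6.636000)) = 2.067189; f(x_2) = -0.973308

2.067189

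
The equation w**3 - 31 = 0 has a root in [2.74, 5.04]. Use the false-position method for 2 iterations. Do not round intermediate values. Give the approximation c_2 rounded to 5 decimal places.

3.06464

f(2.740000) = -10.429176, f(5.040000) = 97.024064
step 1: c = 2.963233, f(c) = -4.980593 < 0 → new bracket [2.963233, 5.040000]
step 2: c = 3.064636, f(c) = -2.216971 < 0 → new bracket [3.064636, 5.040000]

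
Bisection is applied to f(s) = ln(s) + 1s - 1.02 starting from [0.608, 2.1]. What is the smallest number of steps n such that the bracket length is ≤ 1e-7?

24

Initial width b − a = 2.1 − 0.608 = 1.492000.
After n steps the width is (b−a)/2^n; need (b−a)/2^n ≤ 1e-7.
So n ≥ log₂(1.492000/1e-7) = log₂(14920000.0000) ≈ 23.8307.
Hence n = 24.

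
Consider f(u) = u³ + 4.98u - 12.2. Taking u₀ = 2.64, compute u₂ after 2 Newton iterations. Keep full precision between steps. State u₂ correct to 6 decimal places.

1.637983

Newton update: u ← u − f(u)/f'(u).
f'(u) = 3u² + 4.98
u_0 = 2.640000: f = 19.346944, f' = 25.888800 → u_1 = 2.640000 - (19.346944)/(25.888800) = 1.892691
u_1 = 1.892691: f = 4.005742, f' = 15.726833 → u_2 = 1.892691 - (4.005742)/(15.726833) = 1.637983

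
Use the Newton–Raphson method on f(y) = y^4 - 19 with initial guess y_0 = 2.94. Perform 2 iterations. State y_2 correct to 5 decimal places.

f'(y) = 4y^3
y_0 = 2.940000: f = 55.711821, f' = 101.648736 → y_1 = 2.940000 - (55.711821)/(101.648736) = 2.391918
y_1 = 2.391918: f = 13.732962, f' = 54.739266 → y_2 = 2.391918 - (13.732962)/(54.739266) = 2.141039

2.14104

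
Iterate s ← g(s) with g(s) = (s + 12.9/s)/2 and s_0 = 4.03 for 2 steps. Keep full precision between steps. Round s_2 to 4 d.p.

3.5917

s_1 = g(4.030000) = 3.615496
s_2 = g(3.615496) = 3.591736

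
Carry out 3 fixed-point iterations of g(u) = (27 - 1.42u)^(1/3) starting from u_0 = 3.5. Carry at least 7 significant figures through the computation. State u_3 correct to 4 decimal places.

2.8422

u_1 = g(3.500000) = 2.803312
u_2 = g(2.803312) = 2.844662
u_3 = g(2.844662) = 2.842241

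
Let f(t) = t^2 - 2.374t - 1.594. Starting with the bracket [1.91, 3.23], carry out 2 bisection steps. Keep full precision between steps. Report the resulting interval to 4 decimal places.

f(1.910000) = -2.480240, f(3.230000) = 1.170880 (opposite signs)
step 1: m = 2.570000, f(m) = -1.090280 < 0 → root in [2.570000, 3.230000]
step 2: m = 2.900000, f(m) = -0.068600 < 0 → root in [2.900000, 3.230000]

[2.9000, 3.2300]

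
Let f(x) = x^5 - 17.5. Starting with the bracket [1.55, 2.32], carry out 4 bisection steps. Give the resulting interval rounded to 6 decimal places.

[1.742500, 1.790625]

f(1.550000) = -8.553390, f(2.320000) = 49.710933 (opposite signs)
step 1: m = 1.935000, f(m) = 9.627192 > 0 → root in [1.550000, 1.935000]
step 2: m = 1.742500, f(m) = -1.435621 < 0 → root in [1.742500, 1.935000]
step 3: m = 1.838750, f(m) = 3.519067 > 0 → root in [1.742500, 1.838750]
step 4: m = 1.790625, f(m) = 0.908704 > 0 → root in [1.742500, 1.790625]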